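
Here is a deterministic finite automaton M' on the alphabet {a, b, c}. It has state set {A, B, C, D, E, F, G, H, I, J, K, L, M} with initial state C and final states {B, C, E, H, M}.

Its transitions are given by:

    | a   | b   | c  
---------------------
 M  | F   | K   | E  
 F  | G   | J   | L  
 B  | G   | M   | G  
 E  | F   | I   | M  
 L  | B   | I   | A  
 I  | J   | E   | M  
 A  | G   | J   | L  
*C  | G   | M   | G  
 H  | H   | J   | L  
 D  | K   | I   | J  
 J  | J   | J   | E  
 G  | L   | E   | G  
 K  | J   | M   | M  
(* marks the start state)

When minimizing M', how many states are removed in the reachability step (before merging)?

2

BFS from C reaches {A, B, C, E, F, G, I, J, K, L, M}; the 2 state(s) D, H are never visited.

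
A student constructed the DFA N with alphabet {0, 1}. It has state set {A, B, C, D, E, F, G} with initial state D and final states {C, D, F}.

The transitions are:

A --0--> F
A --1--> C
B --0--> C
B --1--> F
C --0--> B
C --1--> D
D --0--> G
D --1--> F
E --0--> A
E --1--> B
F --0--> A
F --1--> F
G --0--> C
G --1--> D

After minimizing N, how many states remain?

2

Reachable states from the start: {A,B,C,D,F,G}. Unreachable: {E} — drop them.
Initial partition by acceptance: {C,D,F} | {A,B,G}.
Stable partition: {C,D,F} | {A,B,G} — 2 equivalence classes.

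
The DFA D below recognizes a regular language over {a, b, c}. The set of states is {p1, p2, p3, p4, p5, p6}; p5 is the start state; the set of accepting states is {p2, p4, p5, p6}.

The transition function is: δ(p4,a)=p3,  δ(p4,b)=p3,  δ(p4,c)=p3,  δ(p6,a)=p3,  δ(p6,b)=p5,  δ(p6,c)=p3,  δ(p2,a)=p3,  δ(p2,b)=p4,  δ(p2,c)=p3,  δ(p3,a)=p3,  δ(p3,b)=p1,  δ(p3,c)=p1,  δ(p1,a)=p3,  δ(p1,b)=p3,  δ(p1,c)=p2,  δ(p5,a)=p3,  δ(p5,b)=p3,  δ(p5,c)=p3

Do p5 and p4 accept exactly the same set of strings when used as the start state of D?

Reachable states from the start: {p1,p2,p3,p4,p5}. Unreachable: {p6} — drop them.
P0 = {p2,p4,p5} | {p1,p3}.
Refine {p2,p4,p5} on symbol b: members go to different blocks, giving {p4,p5} and {p2}.
Split {p1,p3} by δ(·,c) → {p1} and {p3}.
The partition is now stable with 4 blocks: {p4,p5} | {p1} | {p2} | {p3}.
p5 and p4 lie in the same block of the stable partition, so they are equivalent — no string distinguishes them.

Yes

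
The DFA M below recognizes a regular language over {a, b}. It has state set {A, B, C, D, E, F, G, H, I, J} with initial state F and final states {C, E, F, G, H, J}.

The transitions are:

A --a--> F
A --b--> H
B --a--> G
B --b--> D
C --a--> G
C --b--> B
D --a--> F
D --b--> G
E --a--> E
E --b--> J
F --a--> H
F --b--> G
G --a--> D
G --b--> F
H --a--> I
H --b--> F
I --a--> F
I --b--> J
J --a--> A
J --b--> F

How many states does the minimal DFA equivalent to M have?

First remove the unreachable states {B,C,E}; 7 states remain.
Start with accepting vs non-accepting: {F,G,H,J} | {A,D,I}.
Refine {F,G,H,J} on symbol a: members go to different blocks, giving {G,H,J} and {F}.
No further refinement is possible. Final partition (3 blocks): {G,H,J} | {A,D,I} | {F}.

3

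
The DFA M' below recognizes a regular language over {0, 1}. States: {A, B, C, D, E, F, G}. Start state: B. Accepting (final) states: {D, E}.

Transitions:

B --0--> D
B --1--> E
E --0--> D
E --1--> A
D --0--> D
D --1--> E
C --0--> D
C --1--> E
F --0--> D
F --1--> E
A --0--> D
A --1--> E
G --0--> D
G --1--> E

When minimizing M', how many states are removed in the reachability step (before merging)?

3

Starting at B and following transitions, the reachable set is {A, B, D, E}. That leaves C, F, G unreachable — 3 in total.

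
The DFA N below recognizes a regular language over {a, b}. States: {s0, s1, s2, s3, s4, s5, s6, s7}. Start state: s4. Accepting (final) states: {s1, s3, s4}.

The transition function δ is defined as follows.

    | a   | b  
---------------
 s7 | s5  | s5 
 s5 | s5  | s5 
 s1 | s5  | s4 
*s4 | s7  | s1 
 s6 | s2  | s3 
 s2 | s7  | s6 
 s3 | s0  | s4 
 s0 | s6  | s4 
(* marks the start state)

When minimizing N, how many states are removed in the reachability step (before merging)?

BFS from s4 reaches {s1, s4, s5, s7}; the 4 state(s) s0, s2, s3, s6 are never visited.

4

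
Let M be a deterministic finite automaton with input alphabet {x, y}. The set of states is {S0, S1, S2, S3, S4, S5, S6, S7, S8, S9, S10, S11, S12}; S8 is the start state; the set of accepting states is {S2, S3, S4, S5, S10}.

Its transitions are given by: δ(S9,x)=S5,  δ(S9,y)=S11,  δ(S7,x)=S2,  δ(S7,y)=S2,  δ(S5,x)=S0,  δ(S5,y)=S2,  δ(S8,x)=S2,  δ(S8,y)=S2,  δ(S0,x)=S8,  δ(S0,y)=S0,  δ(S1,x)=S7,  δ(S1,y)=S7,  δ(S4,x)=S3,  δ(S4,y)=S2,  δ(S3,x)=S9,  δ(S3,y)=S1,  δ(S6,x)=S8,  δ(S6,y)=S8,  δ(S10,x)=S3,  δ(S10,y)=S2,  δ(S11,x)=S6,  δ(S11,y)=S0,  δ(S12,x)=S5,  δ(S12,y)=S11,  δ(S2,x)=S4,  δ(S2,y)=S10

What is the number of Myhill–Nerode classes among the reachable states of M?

9

States {S12} cannot be reached from the start state, so discard them.
Initial partition by acceptance: {S2,S3,S4,S5,S10} | {S0,S1,S6,S7,S8,S9,S11}.
On input x, block {S2,S3,S4,S5,S10} splits into {S2,S4,S10} and {S3,S5}.
Split {S2,S4,S10} by δ(·,x) → {S4,S10} and {S2}.
Refine {S0,S1,S6,S7,S8,S9,S11} on symbol x: members go to different blocks, giving {S0,S1,S6,S11} and {S7,S8} and {S9}.
Refine {S0,S1,S6,S11} on symbol x: members go to different blocks, giving {S0,S1,S6} and {S11}.
Refine {S0,S1,S6} on symbol y: members go to different blocks, giving {S1,S6} and {S0}.
Refine {S3,S5} on symbol x: members go to different blocks, giving {S3} and {S5}.
The partition is now stable with 9 blocks: {S4,S10} | {S1,S6} | {S3} | {S2} | {S7,S8} | {S9} | {S11} | {S0} | {S5}.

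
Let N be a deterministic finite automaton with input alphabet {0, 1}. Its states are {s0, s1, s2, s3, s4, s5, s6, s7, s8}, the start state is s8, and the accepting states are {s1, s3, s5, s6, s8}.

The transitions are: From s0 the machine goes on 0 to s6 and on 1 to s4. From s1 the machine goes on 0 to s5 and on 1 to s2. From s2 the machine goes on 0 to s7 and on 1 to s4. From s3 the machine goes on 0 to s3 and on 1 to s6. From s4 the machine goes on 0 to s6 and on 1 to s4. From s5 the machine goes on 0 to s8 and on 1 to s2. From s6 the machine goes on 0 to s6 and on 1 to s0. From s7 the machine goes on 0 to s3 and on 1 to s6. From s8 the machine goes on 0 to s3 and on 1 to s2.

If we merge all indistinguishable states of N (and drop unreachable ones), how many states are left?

First remove the unreachable states {s1,s5}; 7 states remain.
Initial partition by acceptance: {s3,s6,s8} | {s0,s2,s4,s7}.
On input 1, block {s3,s6,s8} splits into {s6,s8} and {s3}.
On input 0, block {s6,s8} splits into {s6} and {s8}.
Refine {s0,s2,s4,s7} on symbol 0: members go to different blocks, giving {s0,s4} and {s2} and {s7}.
The partition is now stable with 6 blocks: {s6} | {s0,s4} | {s3} | {s8} | {s2} | {s7}.

6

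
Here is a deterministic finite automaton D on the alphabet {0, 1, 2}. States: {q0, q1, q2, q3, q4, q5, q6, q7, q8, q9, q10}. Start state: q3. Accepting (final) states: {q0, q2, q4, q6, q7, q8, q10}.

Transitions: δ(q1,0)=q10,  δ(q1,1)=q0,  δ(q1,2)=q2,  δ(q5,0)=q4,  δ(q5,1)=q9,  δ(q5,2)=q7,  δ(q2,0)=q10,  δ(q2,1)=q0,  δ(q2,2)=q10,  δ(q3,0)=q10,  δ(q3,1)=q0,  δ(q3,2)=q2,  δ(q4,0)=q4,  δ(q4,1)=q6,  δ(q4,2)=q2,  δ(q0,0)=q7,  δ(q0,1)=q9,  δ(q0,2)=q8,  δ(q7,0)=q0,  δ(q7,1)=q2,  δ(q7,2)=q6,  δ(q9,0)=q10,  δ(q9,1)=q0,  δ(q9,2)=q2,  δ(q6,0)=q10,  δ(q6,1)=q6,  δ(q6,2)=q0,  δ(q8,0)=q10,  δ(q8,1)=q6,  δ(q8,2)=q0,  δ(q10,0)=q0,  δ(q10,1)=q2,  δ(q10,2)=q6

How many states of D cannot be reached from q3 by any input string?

3

BFS from q3 reaches {q0, q2, q3, q6, q7, q8, q9, q10}; the 3 state(s) q1, q4, q5 are never visited.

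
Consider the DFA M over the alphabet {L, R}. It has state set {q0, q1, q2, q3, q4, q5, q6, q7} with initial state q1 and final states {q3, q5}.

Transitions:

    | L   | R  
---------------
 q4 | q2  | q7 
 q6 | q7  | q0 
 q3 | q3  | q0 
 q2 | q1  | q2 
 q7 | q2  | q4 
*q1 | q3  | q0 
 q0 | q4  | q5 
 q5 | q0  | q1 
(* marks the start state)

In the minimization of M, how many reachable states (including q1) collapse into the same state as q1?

1

States {q6} cannot be reached from the start state, so discard them.
Start with accepting vs non-accepting: {q3,q5} | {q0,q1,q2,q4,q7}.
Refine {q3,q5} on symbol L: members go to different blocks, giving {q3} and {q5}.
On input L, block {q0,q1,q2,q4,q7} splits into {q0,q2,q4,q7} and {q1}.
Split {q0,q2,q4,q7} by δ(·,L) → {q0,q4,q7} and {q2}.
On input L, block {q0,q4,q7} splits into {q4,q7} and {q0}.
The partition is now stable with 6 blocks: {q3} | {q4,q7} | {q5} | {q1} | {q2} | {q0}.
State q1 belongs to the block {q1}, which has 1 states.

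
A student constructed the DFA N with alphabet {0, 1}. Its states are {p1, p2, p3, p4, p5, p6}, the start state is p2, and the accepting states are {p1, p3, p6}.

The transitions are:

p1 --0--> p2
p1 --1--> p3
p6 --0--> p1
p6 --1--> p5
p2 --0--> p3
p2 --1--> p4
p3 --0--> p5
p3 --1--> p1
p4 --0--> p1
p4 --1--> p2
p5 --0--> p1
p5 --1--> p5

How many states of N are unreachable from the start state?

1

No path from p2 leads to p6; the other 5 states are all reachable.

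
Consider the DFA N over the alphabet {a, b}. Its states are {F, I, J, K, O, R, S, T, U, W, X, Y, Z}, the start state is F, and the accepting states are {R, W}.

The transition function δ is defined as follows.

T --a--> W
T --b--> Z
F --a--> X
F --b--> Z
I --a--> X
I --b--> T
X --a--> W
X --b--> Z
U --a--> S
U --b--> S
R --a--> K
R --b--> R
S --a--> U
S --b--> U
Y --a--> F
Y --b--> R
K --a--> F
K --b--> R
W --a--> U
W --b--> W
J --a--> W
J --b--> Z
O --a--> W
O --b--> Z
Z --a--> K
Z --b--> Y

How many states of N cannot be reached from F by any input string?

No path from F leads to I, J, O, T; the other 9 states are all reachable.

4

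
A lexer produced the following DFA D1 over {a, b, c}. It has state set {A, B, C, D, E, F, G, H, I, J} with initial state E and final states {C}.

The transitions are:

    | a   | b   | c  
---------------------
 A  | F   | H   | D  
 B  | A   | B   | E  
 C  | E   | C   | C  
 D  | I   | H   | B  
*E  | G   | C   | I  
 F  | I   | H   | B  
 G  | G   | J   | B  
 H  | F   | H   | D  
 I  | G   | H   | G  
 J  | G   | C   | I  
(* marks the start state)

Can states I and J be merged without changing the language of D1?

No

Every state is reachable, so we keep all 10.
Initial partition by acceptance: {C} | {A,B,D,E,F,G,H,I,J}.
Split {A,B,D,E,F,G,H,I,J} by δ(·,b) → {A,B,D,F,G,H,I} and {E,J}.
On input b, block {A,B,D,F,G,H,I} splits into {A,B,D,F,H,I} and {G}.
On input a, block {A,B,D,F,H,I} splits into {A,B,D,F,H} and {I}.
On input a, block {A,B,D,F,H} splits into {A,B,H} and {D,F}.
Refine {A,B,H} on symbol a: members go to different blocks, giving {A,H} and {B}.
No further refinement is possible. Final partition (7 blocks): {C} | {A,H} | {E,J} | {G} | {I} | {D,F} | {B}.
I and J end up in different blocks, so they are distinguishable. For instance, the string 'b' is accepted from only J.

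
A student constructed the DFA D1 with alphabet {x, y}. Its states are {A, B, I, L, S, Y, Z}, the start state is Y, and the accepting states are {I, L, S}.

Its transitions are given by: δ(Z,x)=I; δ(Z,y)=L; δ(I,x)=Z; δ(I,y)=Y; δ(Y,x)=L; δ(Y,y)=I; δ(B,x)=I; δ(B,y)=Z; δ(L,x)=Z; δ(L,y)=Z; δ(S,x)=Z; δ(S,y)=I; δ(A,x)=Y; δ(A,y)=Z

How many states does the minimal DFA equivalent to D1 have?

First remove the unreachable states {A,B,S}; 4 states remain.
Start with accepting vs non-accepting: {I,L} | {Y,Z}.
No further refinement is possible. Final partition (2 blocks): {I,L} | {Y,Z}.

2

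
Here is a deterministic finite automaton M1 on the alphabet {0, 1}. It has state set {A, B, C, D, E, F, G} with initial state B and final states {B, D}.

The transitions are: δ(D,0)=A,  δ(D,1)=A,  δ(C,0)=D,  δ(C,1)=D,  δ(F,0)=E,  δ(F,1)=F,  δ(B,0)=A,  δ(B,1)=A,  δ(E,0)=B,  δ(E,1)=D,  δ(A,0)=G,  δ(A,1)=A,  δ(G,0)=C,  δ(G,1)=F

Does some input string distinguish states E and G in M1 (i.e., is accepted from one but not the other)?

Yes

P0 = {B,D} | {A,C,E,F,G}.
Split {A,C,E,F,G} by δ(·,0) → {A,F,G} and {C,E}.
On input 0, block {A,F,G} splits into {F,G} and {A}.
The partition is now stable with 4 blocks: {B,D} | {F,G} | {C,E} | {A}.
E and G end up in different blocks, so they are distinguishable. For instance, the string '0' is accepted from only E.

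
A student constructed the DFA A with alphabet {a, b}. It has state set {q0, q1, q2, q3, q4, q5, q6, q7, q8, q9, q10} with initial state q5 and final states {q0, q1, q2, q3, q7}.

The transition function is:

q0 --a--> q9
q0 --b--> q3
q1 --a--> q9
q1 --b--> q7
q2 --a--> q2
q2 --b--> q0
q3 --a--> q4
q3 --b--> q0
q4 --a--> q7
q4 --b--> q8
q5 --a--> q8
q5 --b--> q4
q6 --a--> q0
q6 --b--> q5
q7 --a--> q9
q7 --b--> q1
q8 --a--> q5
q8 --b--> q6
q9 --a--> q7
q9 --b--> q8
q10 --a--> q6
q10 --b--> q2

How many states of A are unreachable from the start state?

Starting at q5 and following transitions, the reachable set is {q0, q1, q3, q4, q5, q6, q7, q8, q9}. That leaves q2, q10 unreachable — 2 in total.

2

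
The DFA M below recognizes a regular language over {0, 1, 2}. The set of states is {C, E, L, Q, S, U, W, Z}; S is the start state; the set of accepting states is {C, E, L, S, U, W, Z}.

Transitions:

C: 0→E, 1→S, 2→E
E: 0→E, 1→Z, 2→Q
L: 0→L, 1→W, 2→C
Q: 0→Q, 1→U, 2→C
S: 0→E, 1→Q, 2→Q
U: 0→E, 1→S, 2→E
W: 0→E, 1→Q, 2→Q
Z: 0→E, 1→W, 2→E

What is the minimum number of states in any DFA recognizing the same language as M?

States {L} cannot be reached from the start state, so discard them.
Start with accepting vs non-accepting: {C,E,S,U,W,Z} | {Q}.
Refine {C,E,S,U,W,Z} on symbol 1: members go to different blocks, giving {C,E,U,Z} and {S,W}.
Refine {C,E,U,Z} on symbol 1: members go to different blocks, giving {C,U,Z} and {E}.
The partition is now stable with 4 blocks: {C,U,Z} | {Q} | {S,W} | {E}.

4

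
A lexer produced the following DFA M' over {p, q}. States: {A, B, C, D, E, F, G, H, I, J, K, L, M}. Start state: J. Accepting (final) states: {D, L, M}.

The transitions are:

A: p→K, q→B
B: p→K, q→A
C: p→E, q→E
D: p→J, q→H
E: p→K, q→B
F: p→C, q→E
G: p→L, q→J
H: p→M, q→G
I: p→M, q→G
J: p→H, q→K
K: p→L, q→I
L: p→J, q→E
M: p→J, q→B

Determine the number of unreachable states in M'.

BFS from J reaches {A, B, E, G, H, I, J, K, L, M}; the 3 state(s) C, D, F are never visited.

3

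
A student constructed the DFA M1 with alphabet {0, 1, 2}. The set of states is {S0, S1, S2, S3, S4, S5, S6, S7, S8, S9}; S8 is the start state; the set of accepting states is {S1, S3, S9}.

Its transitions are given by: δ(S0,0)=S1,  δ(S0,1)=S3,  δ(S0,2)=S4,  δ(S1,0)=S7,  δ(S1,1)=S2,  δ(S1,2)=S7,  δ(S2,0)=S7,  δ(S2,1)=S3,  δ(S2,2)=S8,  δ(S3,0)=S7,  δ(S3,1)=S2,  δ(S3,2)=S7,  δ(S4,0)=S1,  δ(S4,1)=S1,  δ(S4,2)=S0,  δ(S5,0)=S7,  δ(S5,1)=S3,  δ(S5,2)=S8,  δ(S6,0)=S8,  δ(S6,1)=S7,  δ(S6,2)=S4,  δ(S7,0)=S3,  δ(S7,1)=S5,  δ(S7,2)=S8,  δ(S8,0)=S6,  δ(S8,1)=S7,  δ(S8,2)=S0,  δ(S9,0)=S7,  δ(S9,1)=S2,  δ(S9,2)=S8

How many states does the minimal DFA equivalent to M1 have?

5

Reachable states from the start: {S0,S1,S2,S3,S4,S5,S6,S7,S8}. Unreachable: {S9} — drop them.
P0 = {S1,S3} | {S0,S2,S4,S5,S6,S7,S8}.
On input 0, block {S0,S2,S4,S5,S6,S7,S8} splits into {S2,S5,S6,S8} and {S0,S4,S7}.
Refine {S2,S5,S6,S8} on symbol 0: members go to different blocks, giving {S2,S5} and {S6,S8}.
On input 1, block {S0,S4,S7} splits into {S0,S4} and {S7}.
No further refinement is possible. Final partition (5 blocks): {S1,S3} | {S2,S5} | {S0,S4} | {S6,S8} | {S7}.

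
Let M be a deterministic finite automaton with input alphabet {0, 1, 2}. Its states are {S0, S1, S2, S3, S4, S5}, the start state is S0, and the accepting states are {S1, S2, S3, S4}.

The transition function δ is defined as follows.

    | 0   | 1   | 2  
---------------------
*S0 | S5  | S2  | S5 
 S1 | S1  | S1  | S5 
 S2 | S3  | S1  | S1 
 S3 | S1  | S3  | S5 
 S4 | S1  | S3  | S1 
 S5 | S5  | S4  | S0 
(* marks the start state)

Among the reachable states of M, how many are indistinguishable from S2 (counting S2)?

2

Every state is reachable, so we keep all 6.
P0 = {S1,S2,S3,S4} | {S0,S5}.
Split {S1,S2,S3,S4} by δ(·,2) → {S1,S3} and {S2,S4}.
No further refinement is possible. Final partition (3 blocks): {S1,S3} | {S0,S5} | {S2,S4}.
The equivalence class containing S2 is {S2,S4}, of size 2.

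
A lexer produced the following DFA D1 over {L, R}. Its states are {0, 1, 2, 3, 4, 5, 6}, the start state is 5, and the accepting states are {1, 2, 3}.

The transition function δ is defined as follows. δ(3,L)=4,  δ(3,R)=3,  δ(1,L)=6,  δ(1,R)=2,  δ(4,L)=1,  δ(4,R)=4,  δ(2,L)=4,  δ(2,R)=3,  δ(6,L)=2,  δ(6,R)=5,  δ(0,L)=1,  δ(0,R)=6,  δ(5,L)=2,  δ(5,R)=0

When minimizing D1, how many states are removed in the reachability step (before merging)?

Exploring from 5, all states are eventually visited, so none are unreachable.

0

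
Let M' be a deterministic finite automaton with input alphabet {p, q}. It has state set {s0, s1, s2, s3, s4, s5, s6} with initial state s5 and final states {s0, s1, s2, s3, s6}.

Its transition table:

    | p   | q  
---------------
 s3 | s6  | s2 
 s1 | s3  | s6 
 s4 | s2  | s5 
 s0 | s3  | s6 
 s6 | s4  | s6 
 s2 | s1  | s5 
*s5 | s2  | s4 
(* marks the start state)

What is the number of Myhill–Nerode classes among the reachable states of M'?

5

Reachable states from the start: {s1,s2,s3,s4,s5,s6}. Unreachable: {s0} — drop them.
P0 = {s1,s2,s3,s6} | {s4,s5}.
Split {s1,s2,s3,s6} by δ(·,p) → {s1,s2,s3} and {s6}.
On input p, block {s1,s2,s3} splits into {s1,s2} and {s3}.
On input p, block {s1,s2} splits into {s1} and {s2}.
No further refinement is possible. Final partition (5 blocks): {s1} | {s4,s5} | {s6} | {s3} | {s2}.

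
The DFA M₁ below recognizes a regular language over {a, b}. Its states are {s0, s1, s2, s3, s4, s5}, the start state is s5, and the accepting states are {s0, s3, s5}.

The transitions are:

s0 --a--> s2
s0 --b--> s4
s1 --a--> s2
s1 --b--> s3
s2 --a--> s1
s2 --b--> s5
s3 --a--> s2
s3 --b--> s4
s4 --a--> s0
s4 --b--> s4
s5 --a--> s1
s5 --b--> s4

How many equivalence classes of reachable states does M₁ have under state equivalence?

3

All states are reachable from the start state.
Initial partition by acceptance: {s0,s3,s5} | {s1,s2,s4}.
On input a, block {s1,s2,s4} splits into {s1,s2} and {s4}.
Stable partition: {s0,s3,s5} | {s1,s2} | {s4} — 3 equivalence classes.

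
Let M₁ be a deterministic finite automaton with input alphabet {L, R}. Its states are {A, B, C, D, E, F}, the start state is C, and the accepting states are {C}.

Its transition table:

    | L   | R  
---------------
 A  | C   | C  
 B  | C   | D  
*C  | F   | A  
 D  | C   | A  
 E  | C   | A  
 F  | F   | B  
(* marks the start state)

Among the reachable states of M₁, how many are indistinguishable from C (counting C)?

States {E} cannot be reached from the start state, so discard them.
P0 = {C} | {A,B,D,F}.
Split {A,B,D,F} by δ(·,L) → {A,B,D} and {F}.
Split {A,B,D} by δ(·,R) → {B,D} and {A}.
Refine {B,D} on symbol R: members go to different blocks, giving {B} and {D}.
Stable partition: {C} | {B} | {F} | {A} | {D} — 5 equivalence classes.
State C belongs to the block {C}, which has 1 states.

1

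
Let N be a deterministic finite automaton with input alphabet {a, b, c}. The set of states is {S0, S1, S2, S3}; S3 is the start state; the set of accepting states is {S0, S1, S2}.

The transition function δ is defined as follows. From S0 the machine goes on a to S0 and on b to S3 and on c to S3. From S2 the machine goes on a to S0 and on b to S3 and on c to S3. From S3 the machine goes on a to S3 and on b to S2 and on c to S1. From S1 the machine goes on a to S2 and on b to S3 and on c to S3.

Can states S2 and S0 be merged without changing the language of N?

Every state is reachable, so we keep all 4.
Initial partition by acceptance: {S0,S1,S2} | {S3}.
The partition is now stable with 2 blocks: {S0,S1,S2} | {S3}.
S2 and S0 lie in the same block of the stable partition, so they are equivalent — no string distinguishes them.

Yes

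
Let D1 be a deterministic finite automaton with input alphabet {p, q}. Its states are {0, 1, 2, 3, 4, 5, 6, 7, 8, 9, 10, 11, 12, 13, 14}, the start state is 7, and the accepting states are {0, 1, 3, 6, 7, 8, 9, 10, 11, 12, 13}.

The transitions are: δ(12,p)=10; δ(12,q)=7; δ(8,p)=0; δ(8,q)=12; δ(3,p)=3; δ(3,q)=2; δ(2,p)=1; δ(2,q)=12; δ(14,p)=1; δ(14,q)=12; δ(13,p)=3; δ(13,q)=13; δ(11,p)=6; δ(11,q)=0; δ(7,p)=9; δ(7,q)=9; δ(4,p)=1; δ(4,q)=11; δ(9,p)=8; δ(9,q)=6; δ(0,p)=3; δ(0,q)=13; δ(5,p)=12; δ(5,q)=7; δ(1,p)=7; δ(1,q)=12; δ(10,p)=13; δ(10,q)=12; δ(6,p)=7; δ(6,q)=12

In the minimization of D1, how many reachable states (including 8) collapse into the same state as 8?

Reachable states from the start: {0,1,2,3,6,7,8,9,10,12,13}. Unreachable: {4,5,11,14} — drop them.
Initial partition by acceptance: {0,1,3,6,7,8,9,10,12,13} | {2}.
Refine {0,1,3,6,7,8,9,10,12,13} on symbol q: members go to different blocks, giving {0,1,6,7,8,9,10,12,13} and {3}.
Refine {0,1,6,7,8,9,10,12,13} on symbol p: members go to different blocks, giving {1,6,7,8,9,10,12} and {0,13}.
Refine {1,6,7,8,9,10,12} on symbol p: members go to different blocks, giving {1,6,7,9,12} and {8,10}.
On input p, block {1,6,7,9,12} splits into {1,6,7} and {9,12}.
Refine {1,6,7} on symbol p: members go to different blocks, giving {1,6} and {7}.
Split {9,12} by δ(·,q) → {9} and {12}.
The partition is now stable with 8 blocks: {1,6} | {2} | {3} | {0,13} | {8,10} | {9} | {7} | {12}.
State 8 belongs to the block {8,10}, which has 2 states.

2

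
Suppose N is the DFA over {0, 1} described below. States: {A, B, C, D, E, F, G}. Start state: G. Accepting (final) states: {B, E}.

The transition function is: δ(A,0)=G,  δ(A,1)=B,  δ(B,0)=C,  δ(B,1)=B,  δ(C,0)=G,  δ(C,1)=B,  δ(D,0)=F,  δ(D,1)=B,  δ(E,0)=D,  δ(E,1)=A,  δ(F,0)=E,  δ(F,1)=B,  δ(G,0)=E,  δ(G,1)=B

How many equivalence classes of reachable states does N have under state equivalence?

All states are reachable from the start state.
P0 = {B,E} | {A,C,D,F,G}.
On input 1, block {B,E} splits into {B} and {E}.
Refine {A,C,D,F,G} on symbol 0: members go to different blocks, giving {A,C,D} and {F,G}.
Stable partition: {B} | {A,C,D} | {E} | {F,G} — 4 equivalence classes.

4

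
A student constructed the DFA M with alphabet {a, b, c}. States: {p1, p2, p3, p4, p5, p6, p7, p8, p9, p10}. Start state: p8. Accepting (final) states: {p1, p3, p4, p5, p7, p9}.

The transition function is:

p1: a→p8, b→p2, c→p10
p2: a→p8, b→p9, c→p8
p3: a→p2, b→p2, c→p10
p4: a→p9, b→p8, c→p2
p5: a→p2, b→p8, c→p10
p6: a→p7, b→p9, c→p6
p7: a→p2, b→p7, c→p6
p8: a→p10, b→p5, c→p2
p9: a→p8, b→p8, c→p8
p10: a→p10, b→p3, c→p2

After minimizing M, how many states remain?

2

States {p1,p4,p6,p7} cannot be reached from the start state, so discard them.
Start with accepting vs non-accepting: {p3,p5,p9} | {p2,p8,p10}.
No further refinement is possible. Final partition (2 blocks): {p3,p5,p9} | {p2,p8,p10}.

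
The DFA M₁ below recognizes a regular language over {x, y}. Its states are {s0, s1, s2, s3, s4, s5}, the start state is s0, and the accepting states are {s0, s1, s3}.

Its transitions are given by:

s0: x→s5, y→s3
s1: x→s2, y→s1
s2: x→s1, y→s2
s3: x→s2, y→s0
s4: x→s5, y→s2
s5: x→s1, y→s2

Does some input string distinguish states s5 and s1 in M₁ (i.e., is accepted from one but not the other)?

Reachable states from the start: {s0,s1,s2,s3,s5}. Unreachable: {s4} — drop them.
Initial partition by acceptance: {s0,s1,s3} | {s2,s5}.
The partition is now stable with 2 blocks: {s0,s1,s3} | {s2,s5}.
s5 and s1 end up in different blocks, so they are distinguishable. For instance, the string 'ε' is accepted from only s1.

Yes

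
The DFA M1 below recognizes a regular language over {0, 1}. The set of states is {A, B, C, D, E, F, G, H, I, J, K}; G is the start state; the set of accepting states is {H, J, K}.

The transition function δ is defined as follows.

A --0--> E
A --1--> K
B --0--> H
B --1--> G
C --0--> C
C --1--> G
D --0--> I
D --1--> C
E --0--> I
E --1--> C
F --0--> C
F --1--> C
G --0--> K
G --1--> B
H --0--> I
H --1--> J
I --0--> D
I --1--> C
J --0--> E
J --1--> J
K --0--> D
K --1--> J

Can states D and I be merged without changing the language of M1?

Yes

First remove the unreachable states {A,F}; 9 states remain.
P0 = {H,J,K} | {B,C,D,E,G,I}.
On input 0, block {B,C,D,E,G,I} splits into {C,D,E,I} and {B,G}.
On input 1, block {C,D,E,I} splits into {D,E,I} and {C}.
The partition is now stable with 4 blocks: {H,J,K} | {D,E,I} | {B,G} | {C}.
D and I lie in the same block of the stable partition, so they are equivalent — no string distinguishes them.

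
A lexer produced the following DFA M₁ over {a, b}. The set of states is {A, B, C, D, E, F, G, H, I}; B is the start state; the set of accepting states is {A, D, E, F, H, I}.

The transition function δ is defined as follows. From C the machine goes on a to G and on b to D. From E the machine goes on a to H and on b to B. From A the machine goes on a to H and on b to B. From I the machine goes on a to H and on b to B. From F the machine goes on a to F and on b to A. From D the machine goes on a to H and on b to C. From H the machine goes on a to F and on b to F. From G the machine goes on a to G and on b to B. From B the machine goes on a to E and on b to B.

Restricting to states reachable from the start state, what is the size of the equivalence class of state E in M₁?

2

States {C,D,G,I} cannot be reached from the start state, so discard them.
P0 = {A,E,F,H} | {B}.
Split {A,E,F,H} by δ(·,b) → {A,E} and {F,H}.
Refine {F,H} on symbol b: members go to different blocks, giving {F} and {H}.
No further refinement is possible. Final partition (4 blocks): {A,E} | {B} | {F} | {H}.
The equivalence class containing E is {A,E}, of size 2.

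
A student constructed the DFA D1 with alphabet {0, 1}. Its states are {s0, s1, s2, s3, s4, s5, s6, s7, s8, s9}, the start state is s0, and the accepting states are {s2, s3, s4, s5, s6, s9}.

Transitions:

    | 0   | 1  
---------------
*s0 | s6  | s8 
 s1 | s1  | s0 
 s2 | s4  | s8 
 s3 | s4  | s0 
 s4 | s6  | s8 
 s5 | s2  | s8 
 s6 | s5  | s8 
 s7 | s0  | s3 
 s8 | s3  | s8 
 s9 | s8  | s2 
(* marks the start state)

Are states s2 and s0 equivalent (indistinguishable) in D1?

Reachable states from the start: {s0,s2,s3,s4,s5,s6,s8}. Unreachable: {s1,s7,s9} — drop them.
Initial partition by acceptance: {s2,s3,s4,s5,s6} | {s0,s8}.
The partition is now stable with 2 blocks: {s2,s3,s4,s5,s6} | {s0,s8}.
s2 and s0 end up in different blocks, so they are distinguishable. For instance, the string 'ε' is accepted from only s2.

No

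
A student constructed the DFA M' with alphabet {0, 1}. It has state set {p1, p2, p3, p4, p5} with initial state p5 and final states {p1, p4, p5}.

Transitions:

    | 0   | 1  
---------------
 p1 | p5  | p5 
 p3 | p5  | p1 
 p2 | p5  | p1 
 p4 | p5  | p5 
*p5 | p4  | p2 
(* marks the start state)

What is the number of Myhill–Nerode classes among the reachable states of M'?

First remove the unreachable states {p3}; 4 states remain.
Initial partition by acceptance: {p1,p4,p5} | {p2}.
On input 1, block {p1,p4,p5} splits into {p1,p4} and {p5}.
No further refinement is possible. Final partition (3 blocks): {p1,p4} | {p2} | {p5}.

3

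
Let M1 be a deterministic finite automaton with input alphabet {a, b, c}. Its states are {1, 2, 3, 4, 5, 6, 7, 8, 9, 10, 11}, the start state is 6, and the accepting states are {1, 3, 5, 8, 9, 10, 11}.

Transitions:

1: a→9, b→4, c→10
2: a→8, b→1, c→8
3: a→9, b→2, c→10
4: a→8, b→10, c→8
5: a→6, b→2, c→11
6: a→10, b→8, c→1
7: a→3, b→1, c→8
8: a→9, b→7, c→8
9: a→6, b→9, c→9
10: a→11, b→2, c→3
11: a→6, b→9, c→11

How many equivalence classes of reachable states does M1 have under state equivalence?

3

Reachable states from the start: {1,2,3,4,6,7,8,9,10,11}. Unreachable: {5} — drop them.
Start with accepting vs non-accepting: {1,3,8,9,10,11} | {2,4,6,7}.
Split {1,3,8,9,10,11} by δ(·,a) → {1,3,8,10} and {9,11}.
No further refinement is possible. Final partition (3 blocks): {1,3,8,10} | {2,4,6,7} | {9,11}.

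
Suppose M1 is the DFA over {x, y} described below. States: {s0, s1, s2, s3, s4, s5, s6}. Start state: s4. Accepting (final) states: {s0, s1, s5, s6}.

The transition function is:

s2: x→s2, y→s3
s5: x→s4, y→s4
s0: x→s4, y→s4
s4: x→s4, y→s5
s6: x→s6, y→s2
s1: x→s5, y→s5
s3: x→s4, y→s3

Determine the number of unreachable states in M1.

No path from s4 leads to s0, s1, s2, s3, s6; the other 2 states are all reachable.

5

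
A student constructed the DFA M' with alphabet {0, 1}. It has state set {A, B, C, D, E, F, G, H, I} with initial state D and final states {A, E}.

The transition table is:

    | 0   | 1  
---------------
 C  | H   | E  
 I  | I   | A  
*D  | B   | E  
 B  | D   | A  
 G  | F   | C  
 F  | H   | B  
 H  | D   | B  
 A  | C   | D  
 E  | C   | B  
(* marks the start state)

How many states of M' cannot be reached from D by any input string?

Starting at D and following transitions, the reachable set is {A, B, C, D, E, H}. That leaves F, G, I unreachable — 3 in total.

3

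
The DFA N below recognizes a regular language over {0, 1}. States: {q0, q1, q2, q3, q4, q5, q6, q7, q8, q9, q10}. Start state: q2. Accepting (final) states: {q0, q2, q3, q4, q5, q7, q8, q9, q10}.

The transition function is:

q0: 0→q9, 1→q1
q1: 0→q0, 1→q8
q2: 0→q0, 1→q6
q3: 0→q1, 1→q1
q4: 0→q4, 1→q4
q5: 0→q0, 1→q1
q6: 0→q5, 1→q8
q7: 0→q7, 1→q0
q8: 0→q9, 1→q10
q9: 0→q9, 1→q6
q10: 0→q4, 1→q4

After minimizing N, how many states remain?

States {q3,q7} cannot be reached from the start state, so discard them.
P0 = {q0,q2,q4,q5,q8,q9,q10} | {q1,q6}.
Split {q0,q2,q4,q5,q8,q9,q10} by δ(·,1) → {q0,q2,q5,q9} and {q4,q8,q10}.
On input 0, block {q4,q8,q10} splits into {q4,q10} and {q8}.
The partition is now stable with 4 blocks: {q0,q2,q5,q9} | {q1,q6} | {q4,q10} | {q8}.

4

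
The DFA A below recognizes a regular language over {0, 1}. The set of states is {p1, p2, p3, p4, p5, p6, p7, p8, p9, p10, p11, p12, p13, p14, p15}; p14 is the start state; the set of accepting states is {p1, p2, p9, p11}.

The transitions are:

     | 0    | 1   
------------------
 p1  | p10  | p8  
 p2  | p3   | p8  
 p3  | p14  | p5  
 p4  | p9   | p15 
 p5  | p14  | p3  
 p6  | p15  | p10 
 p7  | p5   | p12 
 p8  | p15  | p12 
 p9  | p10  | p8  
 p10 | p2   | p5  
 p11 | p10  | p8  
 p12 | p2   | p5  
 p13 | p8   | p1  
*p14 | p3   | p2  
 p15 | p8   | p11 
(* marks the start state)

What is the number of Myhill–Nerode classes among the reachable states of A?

7

Reachable states from the start: {p2,p3,p5,p8,p10,p11,p12,p14,p15}. Unreachable: {p1,p4,p6,p7,p9,p13} — drop them.
Initial partition by acceptance: {p2,p11} | {p3,p5,p8,p10,p12,p14,p15}.
Split {p3,p5,p8,p10,p12,p14,p15} by δ(·,0) → {p3,p5,p8,p14,p15} and {p10,p12}.
Refine {p2,p11} on symbol 0: members go to different blocks, giving {p2} and {p11}.
Split {p3,p5,p8,p14,p15} by δ(·,1) → {p3,p5} and {p8} and {p14} and {p15}.
The partition is now stable with 7 blocks: {p2} | {p3,p5} | {p10,p12} | {p11} | {p8} | {p14} | {p15}.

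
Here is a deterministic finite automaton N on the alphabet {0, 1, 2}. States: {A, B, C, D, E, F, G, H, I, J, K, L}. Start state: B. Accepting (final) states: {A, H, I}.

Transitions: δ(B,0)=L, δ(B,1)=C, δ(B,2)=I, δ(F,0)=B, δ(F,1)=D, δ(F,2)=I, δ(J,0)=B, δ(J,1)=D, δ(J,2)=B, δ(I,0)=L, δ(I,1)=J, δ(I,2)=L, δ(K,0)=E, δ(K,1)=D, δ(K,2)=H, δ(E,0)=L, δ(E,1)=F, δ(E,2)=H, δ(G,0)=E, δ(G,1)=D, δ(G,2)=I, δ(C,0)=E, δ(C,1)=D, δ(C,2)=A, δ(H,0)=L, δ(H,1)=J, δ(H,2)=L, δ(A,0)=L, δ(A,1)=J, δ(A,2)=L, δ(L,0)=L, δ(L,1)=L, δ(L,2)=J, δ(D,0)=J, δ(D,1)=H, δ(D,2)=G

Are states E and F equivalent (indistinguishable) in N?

States {K} cannot be reached from the start state, so discard them.
P0 = {A,H,I} | {B,C,D,E,F,G,J,L}.
Split {B,C,D,E,F,G,J,L} by δ(·,1) → {B,C,E,F,G,J,L} and {D}.
Split {B,C,E,F,G,J,L} by δ(·,1) → {C,F,G,J} and {B,E,L}.
Refine {C,F,G,J} on symbol 2: members go to different blocks, giving {C,F,G} and {J}.
Split {B,E,L} by δ(·,1) → {B,E} and {L}.
Stable partition: {A,H,I} | {C,F,G} | {D} | {B,E} | {J} | {L} — 6 equivalence classes.
E and F end up in different blocks, so they are distinguishable. For instance, the string '02' is accepted from only F.

No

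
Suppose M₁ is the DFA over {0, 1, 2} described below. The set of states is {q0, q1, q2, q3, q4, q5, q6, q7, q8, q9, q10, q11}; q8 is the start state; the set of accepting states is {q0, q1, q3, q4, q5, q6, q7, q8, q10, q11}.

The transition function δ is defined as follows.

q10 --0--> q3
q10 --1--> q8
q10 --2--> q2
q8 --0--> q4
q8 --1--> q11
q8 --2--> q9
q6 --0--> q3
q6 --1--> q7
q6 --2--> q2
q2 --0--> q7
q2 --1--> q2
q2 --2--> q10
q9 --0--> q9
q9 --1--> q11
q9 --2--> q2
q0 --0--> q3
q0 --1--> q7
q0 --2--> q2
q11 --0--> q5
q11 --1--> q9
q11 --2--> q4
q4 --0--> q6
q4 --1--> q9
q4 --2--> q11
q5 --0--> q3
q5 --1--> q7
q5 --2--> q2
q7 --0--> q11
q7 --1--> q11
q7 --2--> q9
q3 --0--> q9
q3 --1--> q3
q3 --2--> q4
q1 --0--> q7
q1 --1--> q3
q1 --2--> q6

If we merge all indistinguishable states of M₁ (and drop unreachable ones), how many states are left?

6

Reachable states from the start: {q2,q3,q4,q5,q6,q7,q8,q9,q10,q11}. Unreachable: {q0,q1} — drop them.
Start with accepting vs non-accepting: {q3,q4,q5,q6,q7,q8,q10,q11} | {q2,q9}.
Refine {q3,q4,q5,q6,q7,q8,q10,q11} on symbol 0: members go to different blocks, giving {q4,q5,q6,q7,q8,q10,q11} and {q3}.
On input 0, block {q4,q5,q6,q7,q8,q10,q11} splits into {q4,q7,q8,q11} and {q5,q6,q10}.
On input 0, block {q4,q7,q8,q11} splits into {q4,q11} and {q7,q8}.
Refine {q2,q9} on symbol 0: members go to different blocks, giving {q2} and {q9}.
Stable partition: {q4,q11} | {q2} | {q3} | {q5,q6,q10} | {q7,q8} | {q9} — 6 equivalence classes.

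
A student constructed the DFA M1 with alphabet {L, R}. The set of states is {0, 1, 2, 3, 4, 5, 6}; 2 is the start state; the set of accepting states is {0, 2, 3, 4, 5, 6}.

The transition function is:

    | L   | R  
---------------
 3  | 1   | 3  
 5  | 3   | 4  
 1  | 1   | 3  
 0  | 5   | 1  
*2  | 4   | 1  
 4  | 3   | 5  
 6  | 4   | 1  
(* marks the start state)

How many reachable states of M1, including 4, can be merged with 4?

Reachable states from the start: {1,2,3,4,5}. Unreachable: {0,6} — drop them.
Start with accepting vs non-accepting: {2,3,4,5} | {1}.
On input L, block {2,3,4,5} splits into {2,4,5} and {3}.
Refine {2,4,5} on symbol L: members go to different blocks, giving {4,5} and {2}.
No further refinement is possible. Final partition (4 blocks): {4,5} | {1} | {3} | {2}.
State 4 belongs to the block {4,5}, which has 2 states.

2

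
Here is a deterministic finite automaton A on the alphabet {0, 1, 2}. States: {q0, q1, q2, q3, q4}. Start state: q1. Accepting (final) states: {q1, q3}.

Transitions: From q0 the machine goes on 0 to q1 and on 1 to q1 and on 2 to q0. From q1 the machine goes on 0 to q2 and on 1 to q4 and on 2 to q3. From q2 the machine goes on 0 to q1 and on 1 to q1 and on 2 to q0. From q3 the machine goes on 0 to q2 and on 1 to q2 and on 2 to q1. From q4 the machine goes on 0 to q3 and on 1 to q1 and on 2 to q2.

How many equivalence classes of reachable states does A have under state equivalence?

2

Initial partition by acceptance: {q1,q3} | {q0,q2,q4}.
No further refinement is possible. Final partition (2 blocks): {q1,q3} | {q0,q2,q4}.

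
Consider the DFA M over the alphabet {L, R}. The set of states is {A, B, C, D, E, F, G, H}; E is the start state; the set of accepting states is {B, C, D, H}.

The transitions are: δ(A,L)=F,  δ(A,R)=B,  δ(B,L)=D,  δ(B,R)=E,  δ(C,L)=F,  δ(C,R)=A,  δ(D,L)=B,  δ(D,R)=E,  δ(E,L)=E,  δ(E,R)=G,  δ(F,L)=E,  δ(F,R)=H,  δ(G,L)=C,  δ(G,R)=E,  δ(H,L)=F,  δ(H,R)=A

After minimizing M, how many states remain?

6

Initial partition by acceptance: {B,C,D,H} | {A,E,F,G}.
On input L, block {B,C,D,H} splits into {B,D} and {C,H}.
On input L, block {A,E,F,G} splits into {A,E,F} and {G}.
Split {A,E,F} by δ(·,R) → {A} and {E} and {F}.
No further refinement is possible. Final partition (6 blocks): {B,D} | {A} | {C,H} | {G} | {E} | {F}.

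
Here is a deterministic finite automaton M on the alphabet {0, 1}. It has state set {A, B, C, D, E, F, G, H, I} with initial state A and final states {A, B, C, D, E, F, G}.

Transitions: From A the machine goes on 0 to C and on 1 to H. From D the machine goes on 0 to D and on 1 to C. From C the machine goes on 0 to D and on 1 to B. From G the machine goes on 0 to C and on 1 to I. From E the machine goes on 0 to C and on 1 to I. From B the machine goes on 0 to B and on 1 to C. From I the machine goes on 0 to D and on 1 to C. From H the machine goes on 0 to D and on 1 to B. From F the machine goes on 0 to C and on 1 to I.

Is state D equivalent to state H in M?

No

States {E,F,G,I} cannot be reached from the start state, so discard them.
Start with accepting vs non-accepting: {A,B,C,D} | {H}.
Split {A,B,C,D} by δ(·,1) → {B,C,D} and {A}.
The partition is now stable with 3 blocks: {B,C,D} | {H} | {A}.
D and H end up in different blocks, so they are distinguishable. For instance, the string 'ε' is accepted from only D.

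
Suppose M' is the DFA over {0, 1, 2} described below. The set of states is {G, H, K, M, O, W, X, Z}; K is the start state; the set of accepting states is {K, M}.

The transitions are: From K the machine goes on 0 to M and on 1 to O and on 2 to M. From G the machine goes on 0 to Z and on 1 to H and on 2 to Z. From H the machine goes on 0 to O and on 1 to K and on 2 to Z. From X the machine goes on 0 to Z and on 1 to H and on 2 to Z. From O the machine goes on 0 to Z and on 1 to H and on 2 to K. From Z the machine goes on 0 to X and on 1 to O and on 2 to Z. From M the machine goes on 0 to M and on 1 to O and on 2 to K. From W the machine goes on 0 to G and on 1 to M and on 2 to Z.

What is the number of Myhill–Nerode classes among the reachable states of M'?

States {G,W} cannot be reached from the start state, so discard them.
Initial partition by acceptance: {K,M} | {H,O,X,Z}.
On input 1, block {H,O,X,Z} splits into {O,X,Z} and {H}.
On input 1, block {O,X,Z} splits into {O,X} and {Z}.
On input 2, block {O,X} splits into {O} and {X}.
Stable partition: {K,M} | {O} | {H} | {Z} | {X} — 5 equivalence classes.

5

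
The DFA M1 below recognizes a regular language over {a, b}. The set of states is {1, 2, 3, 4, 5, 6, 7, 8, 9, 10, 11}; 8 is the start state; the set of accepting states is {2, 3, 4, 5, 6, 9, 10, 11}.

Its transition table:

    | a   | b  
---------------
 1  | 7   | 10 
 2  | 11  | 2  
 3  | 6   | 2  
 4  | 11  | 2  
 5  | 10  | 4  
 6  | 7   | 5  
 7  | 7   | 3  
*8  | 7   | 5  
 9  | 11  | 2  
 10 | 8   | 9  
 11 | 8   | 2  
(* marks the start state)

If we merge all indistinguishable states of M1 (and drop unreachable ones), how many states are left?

States {1} cannot be reached from the start state, so discard them.
P0 = {2,3,4,5,6,9,10,11} | {7,8}.
Refine {2,3,4,5,6,9,10,11} on symbol a: members go to different blocks, giving {2,3,4,5,9} and {6,10,11}.
The partition is now stable with 3 blocks: {2,3,4,5,9} | {7,8} | {6,10,11}.

3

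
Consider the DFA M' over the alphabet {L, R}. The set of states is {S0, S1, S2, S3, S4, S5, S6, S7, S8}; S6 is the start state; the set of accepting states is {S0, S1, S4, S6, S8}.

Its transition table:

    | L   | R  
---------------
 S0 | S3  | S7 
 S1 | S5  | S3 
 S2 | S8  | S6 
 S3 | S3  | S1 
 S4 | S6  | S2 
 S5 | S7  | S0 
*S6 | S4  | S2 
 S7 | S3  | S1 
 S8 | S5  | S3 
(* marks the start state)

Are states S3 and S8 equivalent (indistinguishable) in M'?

No

All states are reachable from the start state.
Initial partition by acceptance: {S0,S1,S4,S6,S8} | {S2,S3,S5,S7}.
Refine {S0,S1,S4,S6,S8} on symbol L: members go to different blocks, giving {S0,S1,S8} and {S4,S6}.
On input L, block {S2,S3,S5,S7} splits into {S3,S5,S7} and {S2}.
Stable partition: {S0,S1,S8} | {S3,S5,S7} | {S4,S6} | {S2} — 4 equivalence classes.
S3 and S8 end up in different blocks, so they are distinguishable. For instance, the string 'ε' is accepted from only S8.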